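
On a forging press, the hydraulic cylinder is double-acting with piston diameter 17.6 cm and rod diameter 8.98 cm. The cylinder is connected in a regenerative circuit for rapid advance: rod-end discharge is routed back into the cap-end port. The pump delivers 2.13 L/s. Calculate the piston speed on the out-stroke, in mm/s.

In regeneration the rod-end outflow joins the pump flow into the cap end, so the net volume the pump must supply per unit advance equals the rod cross-section area.
Rod cross-section A_rod = π/4 × (8.98 cm)² = 63.33 cm^2
v = Q_pump / A_rod

v ≈ 336 mm/s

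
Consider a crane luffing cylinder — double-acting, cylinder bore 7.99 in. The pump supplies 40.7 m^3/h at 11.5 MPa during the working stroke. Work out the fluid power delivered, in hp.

Hydraulic power = P × Q

W ≈ 174 hp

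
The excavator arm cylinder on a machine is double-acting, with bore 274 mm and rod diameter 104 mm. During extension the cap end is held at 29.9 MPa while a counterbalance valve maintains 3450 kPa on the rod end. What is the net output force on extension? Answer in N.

F ≈ 1.59e6 N

Cap-side area A_cap = π/4 × (274 mm)² = 58960 mm^2
Rod-side annular area A_ann = π/4 × (274² − 104²) = 50470 mm^2
Net thrust = P_cap·A_cap − P_rod·A_ann = 1.763e6 N − 1.741e5 N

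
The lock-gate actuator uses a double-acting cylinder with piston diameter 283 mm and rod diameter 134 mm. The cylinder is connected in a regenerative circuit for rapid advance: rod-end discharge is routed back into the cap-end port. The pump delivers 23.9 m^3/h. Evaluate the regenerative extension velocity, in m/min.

In regeneration the rod-end outflow joins the pump flow into the cap end, so the net volume the pump must supply per unit advance equals the rod cross-section area.
Rod cross-section A_rod = π/4 × (134 mm)² = 14100 mm^2
v = Q_pump / A_rod

v ≈ 28.2 m/min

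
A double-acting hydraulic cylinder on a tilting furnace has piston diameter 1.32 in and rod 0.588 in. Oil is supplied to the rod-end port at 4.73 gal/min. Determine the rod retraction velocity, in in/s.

Rod-side annular area A_ann = π/4 × (1.32² − 0.588²) = 1.097 in^2
Flow into the rod-end port fills the annular volume.
v = Q / A

v ≈ 16.6 in/s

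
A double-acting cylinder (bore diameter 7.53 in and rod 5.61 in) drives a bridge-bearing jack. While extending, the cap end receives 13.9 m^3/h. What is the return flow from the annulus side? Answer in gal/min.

Cap-side area A_cap = π/4 × (7.53 in)² = 44.53 in^2
Rod-side annular area A_ann = π/4 × (7.53² − 5.61²) = 19.81 in^2
Piston speed v = Q_in/A_cap; rod-end outflow Q_out = v × A_ann = Q_in × A_ann/A_cap.

Q_out ≈ 27.2 gal/min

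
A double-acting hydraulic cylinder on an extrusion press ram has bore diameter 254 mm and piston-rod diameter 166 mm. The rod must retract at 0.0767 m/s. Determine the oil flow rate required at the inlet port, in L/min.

Q ≈ 134 L/min

Rod-side annular area A_ann = π/4 × (254² − 166²) = 29030 mm^2
Q = A × v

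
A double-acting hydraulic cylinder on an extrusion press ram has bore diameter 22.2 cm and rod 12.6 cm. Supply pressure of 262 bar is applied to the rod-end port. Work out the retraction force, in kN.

Rod-side annular area A_ann = π/4 × (22.2² − 12.6²) = 262.4 cm^2
On retraction the pressure acts on the annular area (bore minus rod).
F = P × A_ann

F ≈ 687 kN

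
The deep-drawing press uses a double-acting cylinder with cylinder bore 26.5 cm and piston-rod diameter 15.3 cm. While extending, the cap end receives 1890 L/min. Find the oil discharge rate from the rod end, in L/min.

Cap-side area A_cap = π/4 × (26.5 cm)² = 551.5 cm^2
Rod-side annular area A_ann = π/4 × (26.5² − 15.3²) = 367.7 cm^2
Piston speed v = Q_in/A_cap; rod-end outflow Q_out = v × A_ann = Q_in × A_ann/A_cap.

Q_out ≈ 1260 L/min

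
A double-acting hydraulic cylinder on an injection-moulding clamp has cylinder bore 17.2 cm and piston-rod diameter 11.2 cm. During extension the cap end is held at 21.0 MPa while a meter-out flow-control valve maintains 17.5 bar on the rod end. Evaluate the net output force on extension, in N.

Cap-side area A_cap = π/4 × (17.2 cm)² = 232.4 cm^2
Rod-side annular area A_ann = π/4 × (17.2² − 11.2²) = 133.8 cm^2
Net thrust = P_cap·A_cap − P_rod·A_ann = 4.879e5 N − 23420 N

F ≈ 4.65e5 N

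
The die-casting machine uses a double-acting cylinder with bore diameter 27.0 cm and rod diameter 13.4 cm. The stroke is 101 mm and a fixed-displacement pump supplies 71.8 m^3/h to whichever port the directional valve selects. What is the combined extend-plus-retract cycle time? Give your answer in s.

Cap-side area A_cap = π/4 × (27.0 cm)² = 572.6 cm^2
Rod-side annular area A_ann = π/4 × (27.0² − 13.4²) = 431.5 cm^2
t_ext = A_cap·L/Q = 0.2899 s
t_ret = A_ann·L/Q = 0.2185 s
t_cycle = t_ext + t_ret

t ≈ 0.508 s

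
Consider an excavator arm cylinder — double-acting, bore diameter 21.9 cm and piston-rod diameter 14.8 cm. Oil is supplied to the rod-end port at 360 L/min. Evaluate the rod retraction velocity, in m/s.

Rod-side annular area A_ann = π/4 × (21.9² − 14.8²) = 204.7 cm^2
Flow into the rod-end port fills the annular volume.
v = Q / A

v ≈ 0.293 m/s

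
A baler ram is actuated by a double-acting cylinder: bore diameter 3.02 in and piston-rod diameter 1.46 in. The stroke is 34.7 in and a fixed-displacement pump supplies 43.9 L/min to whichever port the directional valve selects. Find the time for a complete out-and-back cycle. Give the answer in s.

t ≈ 9.83 s

Cap-side area A_cap = π/4 × (3.02 in)² = 7.163 in^2
Rod-side annular area A_ann = π/4 × (3.02² − 1.46²) = 5.489 in^2
t_ext = A_cap·L/Q = 5.567 s
t_ret = A_ann·L/Q = 4.266 s
t_cycle = t_ext + t_ret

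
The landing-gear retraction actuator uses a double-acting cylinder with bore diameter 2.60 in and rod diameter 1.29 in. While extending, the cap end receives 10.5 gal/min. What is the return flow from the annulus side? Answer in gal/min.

Cap-side area A_cap = π/4 × (2.60 in)² = 5.309 in^2
Rod-side annular area A_ann = π/4 × (2.60² − 1.29²) = 4.002 in^2
Piston speed v = Q_in/A_cap; rod-end outflow Q_out = v × A_ann = Q_in × A_ann/A_cap.

Q_out ≈ 7.92 gal/min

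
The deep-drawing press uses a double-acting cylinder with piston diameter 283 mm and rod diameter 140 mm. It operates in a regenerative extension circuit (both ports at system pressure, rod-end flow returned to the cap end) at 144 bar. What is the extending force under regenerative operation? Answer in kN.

F ≈ 222 kN

With equal pressure on both faces, forces on the annular region cancel; the net push is pressure × rod cross-section.
Rod cross-section A_rod = π/4 × (140 mm)² = 15390 mm^2
F = P × A_rod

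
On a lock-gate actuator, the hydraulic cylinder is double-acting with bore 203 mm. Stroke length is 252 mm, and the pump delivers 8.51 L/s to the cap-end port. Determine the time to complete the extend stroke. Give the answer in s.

Cap-side area A_cap = π/4 × (203 mm)² = 32370 mm^2
Swept volume V = A × L; t = V / Q = A·L / Q

t ≈ 0.958 s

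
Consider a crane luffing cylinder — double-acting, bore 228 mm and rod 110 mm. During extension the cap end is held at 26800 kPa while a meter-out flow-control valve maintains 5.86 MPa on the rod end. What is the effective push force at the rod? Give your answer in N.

Cap-side area A_cap = π/4 × (228 mm)² = 40830 mm^2
Rod-side annular area A_ann = π/4 × (228² − 110²) = 31320 mm^2
Net thrust = P_cap·A_cap − P_rod·A_ann = 1.094e6 N − 1.836e5 N

F ≈ 9.11e5 N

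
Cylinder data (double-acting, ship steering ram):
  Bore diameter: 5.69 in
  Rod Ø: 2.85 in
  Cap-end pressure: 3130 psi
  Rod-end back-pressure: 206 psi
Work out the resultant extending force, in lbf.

F ≈ 75700 lbf

Cap-side area A_cap = π/4 × (5.69 in)² = 25.43 in^2
Rod-side annular area A_ann = π/4 × (5.69² − 2.85²) = 19.05 in^2
Net thrust = P_cap·A_cap − P_rod·A_ann = 79590 lbf − 3924 lbf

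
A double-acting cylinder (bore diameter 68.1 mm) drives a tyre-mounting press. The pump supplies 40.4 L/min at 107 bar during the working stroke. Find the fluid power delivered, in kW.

Hydraulic power = P × Q

W ≈ 7.20 kW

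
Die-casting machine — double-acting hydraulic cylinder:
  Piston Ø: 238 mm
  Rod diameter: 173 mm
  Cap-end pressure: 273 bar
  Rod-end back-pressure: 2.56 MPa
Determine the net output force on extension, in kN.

F ≈ 1160 kN

Cap-side area A_cap = π/4 × (238 mm)² = 44490 mm^2
Rod-side annular area A_ann = π/4 × (238² − 173²) = 20980 mm^2
Net thrust = P_cap·A_cap − P_rod·A_ann = 1215 kN − 53.71 kN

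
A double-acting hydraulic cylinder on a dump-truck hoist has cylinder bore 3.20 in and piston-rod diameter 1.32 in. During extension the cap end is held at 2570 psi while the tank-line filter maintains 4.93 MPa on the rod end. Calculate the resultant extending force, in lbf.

F ≈ 15900 lbf

Cap-side area A_cap = π/4 × (3.20 in)² = 8.042 in^2
Rod-side annular area A_ann = π/4 × (3.20² − 1.32²) = 6.674 in^2
Net thrust = P_cap·A_cap − P_rod·A_ann = 20670 lbf − 4772 lbf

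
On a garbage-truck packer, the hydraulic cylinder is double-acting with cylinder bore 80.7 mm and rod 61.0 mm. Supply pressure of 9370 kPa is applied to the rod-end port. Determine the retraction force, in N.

F ≈ 20500 N

Rod-side annular area A_ann = π/4 × (80.7² − 61.0²) = 2192 mm^2
On retraction the pressure acts on the annular area (bore minus rod).
F = P × A_ann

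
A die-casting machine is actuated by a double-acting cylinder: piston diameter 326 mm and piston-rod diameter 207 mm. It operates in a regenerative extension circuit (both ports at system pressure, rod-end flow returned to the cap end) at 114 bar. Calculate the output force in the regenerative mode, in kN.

F ≈ 384 kN

With equal pressure on both faces, forces on the annular region cancel; the net push is pressure × rod cross-section.
Rod cross-section A_rod = π/4 × (207 mm)² = 33650 mm^2
F = P × A_rod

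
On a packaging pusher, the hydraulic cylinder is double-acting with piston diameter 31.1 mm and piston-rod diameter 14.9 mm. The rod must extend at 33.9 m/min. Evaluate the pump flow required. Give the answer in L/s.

Q ≈ 0.429 L/s

Cap-side area A_cap = π/4 × (31.1 mm)² = 759.6 mm^2
Q = A × v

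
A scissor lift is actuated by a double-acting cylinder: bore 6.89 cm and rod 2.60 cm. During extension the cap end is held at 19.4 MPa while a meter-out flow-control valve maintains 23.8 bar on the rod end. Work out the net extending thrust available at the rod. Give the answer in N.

Cap-side area A_cap = π/4 × (6.89 cm)² = 37.28 cm^2
Rod-side annular area A_ann = π/4 × (6.89² − 2.60²) = 31.98 cm^2
Net thrust = P_cap·A_cap − P_rod·A_ann = 72330 N − 7610 N

F ≈ 64700 N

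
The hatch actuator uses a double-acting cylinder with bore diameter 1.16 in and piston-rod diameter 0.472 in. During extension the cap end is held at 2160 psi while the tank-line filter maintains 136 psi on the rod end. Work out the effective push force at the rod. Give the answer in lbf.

F ≈ 2160 lbf

Cap-side area A_cap = π/4 × (1.16 in)² = 1.057 in^2
Rod-side annular area A_ann = π/4 × (1.16² − 0.472²) = 0.8819 in^2
Net thrust = P_cap·A_cap − P_rod·A_ann = 2283 lbf − 119.9 lbf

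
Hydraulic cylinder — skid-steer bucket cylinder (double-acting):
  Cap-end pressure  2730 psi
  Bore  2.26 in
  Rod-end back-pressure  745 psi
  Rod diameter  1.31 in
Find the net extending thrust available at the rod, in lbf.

Cap-side area A_cap = π/4 × (2.26 in)² = 4.011 in^2
Rod-side annular area A_ann = π/4 × (2.26² − 1.31²) = 2.664 in^2
Net thrust = P_cap·A_cap − P_rod·A_ann = 10950 lbf − 1984 lbf

F ≈ 8970 lbf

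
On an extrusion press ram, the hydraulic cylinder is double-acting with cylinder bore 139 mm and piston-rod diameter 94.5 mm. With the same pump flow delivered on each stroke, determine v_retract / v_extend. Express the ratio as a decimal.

v_ret/v_ext ≈ 1.86

Cap-side area A_cap = π/4 × (139 mm)² = 15170 mm^2
Rod-side annular area A_ann = π/4 × (139² − 94.5²) = 8161 mm^2
For equal Q, v ∝ 1/A, so v_ret/v_ext = A_cap/A_ann.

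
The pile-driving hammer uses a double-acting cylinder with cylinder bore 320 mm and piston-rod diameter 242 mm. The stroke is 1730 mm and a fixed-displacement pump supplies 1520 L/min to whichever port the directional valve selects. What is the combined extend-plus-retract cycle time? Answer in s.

Cap-side area A_cap = π/4 × (320 mm)² = 80420 mm^2
Rod-side annular area A_ann = π/4 × (320² − 242²) = 34430 mm^2
t_ext = A_cap·L/Q = 5.492 s
t_ret = A_ann·L/Q = 2.351 s
t_cycle = t_ext + t_ret

t ≈ 7.84 s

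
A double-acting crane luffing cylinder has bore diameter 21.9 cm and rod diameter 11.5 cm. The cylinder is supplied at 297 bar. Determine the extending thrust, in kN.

Cap-side area A_cap = π/4 × (21.9 cm)² = 376.7 cm^2
F = P × A_cap = 297 bar × A_cap

F ≈ 1120 kN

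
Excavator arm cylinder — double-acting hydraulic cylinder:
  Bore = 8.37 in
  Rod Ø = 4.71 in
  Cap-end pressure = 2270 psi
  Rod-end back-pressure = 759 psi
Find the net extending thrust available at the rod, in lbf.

Cap-side area A_cap = π/4 × (8.37 in)² = 55.02 in^2
Rod-side annular area A_ann = π/4 × (8.37² − 4.71²) = 37.60 in^2
Net thrust = P_cap·A_cap − P_rod·A_ann = 1.249e5 lbf − 28540 lbf

F ≈ 96400 lbf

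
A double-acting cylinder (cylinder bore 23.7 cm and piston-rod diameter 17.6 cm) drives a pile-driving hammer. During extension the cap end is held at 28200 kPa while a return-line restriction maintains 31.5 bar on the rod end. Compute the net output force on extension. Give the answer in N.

Cap-side area A_cap = π/4 × (23.7 cm)² = 441.2 cm^2
Rod-side annular area A_ann = π/4 × (23.7² − 17.6²) = 197.9 cm^2
Net thrust = P_cap·A_cap − P_rod·A_ann = 1.244e6 N − 62330 N

F ≈ 1.18e6 N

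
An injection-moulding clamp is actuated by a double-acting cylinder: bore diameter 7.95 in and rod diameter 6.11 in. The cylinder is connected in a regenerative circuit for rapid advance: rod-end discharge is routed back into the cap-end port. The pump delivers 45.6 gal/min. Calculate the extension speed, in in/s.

v ≈ 5.99 in/s

In regeneration the rod-end outflow joins the pump flow into the cap end, so the net volume the pump must supply per unit advance equals the rod cross-section area.
Rod cross-section A_rod = π/4 × (6.11 in)² = 29.32 in^2
v = Q_pump / A_rod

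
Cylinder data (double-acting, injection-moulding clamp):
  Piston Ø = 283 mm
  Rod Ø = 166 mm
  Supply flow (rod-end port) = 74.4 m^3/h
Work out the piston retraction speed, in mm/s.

v ≈ 501 mm/s

Rod-side annular area A_ann = π/4 × (283² − 166²) = 41260 mm^2
Flow into the rod-end port fills the annular volume.
v = Q / A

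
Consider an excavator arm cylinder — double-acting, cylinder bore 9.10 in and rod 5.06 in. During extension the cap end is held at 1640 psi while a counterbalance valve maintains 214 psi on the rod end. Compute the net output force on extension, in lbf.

F ≈ 97000 lbf

Cap-side area A_cap = π/4 × (9.10 in)² = 65.04 in^2
Rod-side annular area A_ann = π/4 × (9.10² − 5.06²) = 44.93 in^2
Net thrust = P_cap·A_cap − P_rod·A_ann = 1.067e5 lbf − 9615 lbf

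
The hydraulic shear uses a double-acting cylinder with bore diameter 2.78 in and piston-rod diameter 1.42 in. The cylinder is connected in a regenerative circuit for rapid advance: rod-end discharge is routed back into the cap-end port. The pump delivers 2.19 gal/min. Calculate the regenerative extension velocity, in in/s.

In regeneration the rod-end outflow joins the pump flow into the cap end, so the net volume the pump must supply per unit advance equals the rod cross-section area.
Rod cross-section A_rod = π/4 × (1.42 in)² = 1.584 in^2
v = Q_pump / A_rod

v ≈ 5.32 in/s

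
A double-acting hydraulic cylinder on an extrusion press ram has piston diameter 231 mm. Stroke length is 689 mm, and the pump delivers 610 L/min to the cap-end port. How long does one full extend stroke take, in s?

Cap-side area A_cap = π/4 × (231 mm)² = 41910 mm^2
Swept volume V = A × L; t = V / Q = A·L / Q

t ≈ 2.84 s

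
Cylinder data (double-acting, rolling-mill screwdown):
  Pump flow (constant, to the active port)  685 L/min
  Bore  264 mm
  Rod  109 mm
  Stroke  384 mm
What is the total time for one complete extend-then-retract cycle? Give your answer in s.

t ≈ 3.37 s

Cap-side area A_cap = π/4 × (264 mm)² = 54740 mm^2
Rod-side annular area A_ann = π/4 × (264² − 109²) = 45410 mm^2
t_ext = A_cap·L/Q = 1.841 s
t_ret = A_ann·L/Q = 1.527 s
t_cycle = t_ext + t_ret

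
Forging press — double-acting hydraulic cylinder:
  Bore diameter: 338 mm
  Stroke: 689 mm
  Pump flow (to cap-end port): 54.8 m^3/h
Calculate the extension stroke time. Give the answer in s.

Cap-side area A_cap = π/4 × (338 mm)² = 89730 mm^2
Swept volume V = A × L; t = V / Q = A·L / Q

t ≈ 4.06 s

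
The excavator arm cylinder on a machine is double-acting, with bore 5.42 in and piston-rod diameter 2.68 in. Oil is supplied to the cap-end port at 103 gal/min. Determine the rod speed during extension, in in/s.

v ≈ 17.2 in/s

Cap-side area A_cap = π/4 × (5.42 in)² = 23.07 in^2
v = Q / A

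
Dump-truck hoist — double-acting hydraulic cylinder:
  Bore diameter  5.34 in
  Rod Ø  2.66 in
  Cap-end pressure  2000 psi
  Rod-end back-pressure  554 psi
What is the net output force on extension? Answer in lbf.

F ≈ 35500 lbf

Cap-side area A_cap = π/4 × (5.34 in)² = 22.40 in^2
Rod-side annular area A_ann = π/4 × (5.34² − 2.66²) = 16.84 in^2
Net thrust = P_cap·A_cap − P_rod·A_ann = 44790 lbf − 9329 lbf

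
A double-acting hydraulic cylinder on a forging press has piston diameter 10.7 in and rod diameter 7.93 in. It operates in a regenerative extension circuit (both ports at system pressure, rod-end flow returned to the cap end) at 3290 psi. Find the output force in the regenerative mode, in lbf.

F ≈ 1.62e5 lbf

With equal pressure on both faces, forces on the annular region cancel; the net push is pressure × rod cross-section.
Rod cross-section A_rod = π/4 × (7.93 in)² = 49.39 in^2
F = P × A_rod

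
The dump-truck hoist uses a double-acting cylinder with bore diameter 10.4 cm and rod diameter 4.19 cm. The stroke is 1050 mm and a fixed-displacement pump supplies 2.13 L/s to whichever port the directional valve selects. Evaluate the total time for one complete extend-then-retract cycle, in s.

Cap-side area A_cap = π/4 × (10.4 cm)² = 84.95 cm^2
Rod-side annular area A_ann = π/4 × (10.4² − 4.19²) = 71.16 cm^2
t_ext = A_cap·L/Q = 4.188 s
t_ret = A_ann·L/Q = 3.508 s
t_cycle = t_ext + t_ret

t ≈ 7.70 s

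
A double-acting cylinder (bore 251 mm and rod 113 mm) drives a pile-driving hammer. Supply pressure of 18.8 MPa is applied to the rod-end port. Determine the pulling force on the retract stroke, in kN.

Rod-side annular area A_ann = π/4 × (251² − 113²) = 39450 mm^2
On retraction the pressure acts on the annular area (bore minus rod).
F = P × A_ann

F ≈ 742 kN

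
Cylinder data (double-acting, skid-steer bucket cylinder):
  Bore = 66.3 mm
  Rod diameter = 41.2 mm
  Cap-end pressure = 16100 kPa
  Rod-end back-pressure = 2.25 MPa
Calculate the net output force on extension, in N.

F ≈ 50800 N

Cap-side area A_cap = π/4 × (66.3 mm)² = 3452 mm^2
Rod-side annular area A_ann = π/4 × (66.3² − 41.2²) = 2119 mm^2
Net thrust = P_cap·A_cap − P_rod·A_ann = 55580 N − 4768 N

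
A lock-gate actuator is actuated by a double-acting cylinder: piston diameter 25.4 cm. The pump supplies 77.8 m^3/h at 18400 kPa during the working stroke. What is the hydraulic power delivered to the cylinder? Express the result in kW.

Hydraulic power = P × Q

W ≈ 398 kW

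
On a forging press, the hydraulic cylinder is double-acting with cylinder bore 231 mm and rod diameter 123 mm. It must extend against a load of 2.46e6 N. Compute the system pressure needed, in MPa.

Cap-side area A_cap = π/4 × (231 mm)² = 41910 mm^2
P = F / A = 2.46e6 N / A

P ≈ 58.7 MPa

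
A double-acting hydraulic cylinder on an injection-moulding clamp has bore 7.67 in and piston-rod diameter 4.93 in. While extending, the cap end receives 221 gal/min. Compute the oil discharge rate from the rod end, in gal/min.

Q_out ≈ 130 gal/min

Cap-side area A_cap = π/4 × (7.67 in)² = 46.20 in^2
Rod-side annular area A_ann = π/4 × (7.67² − 4.93²) = 27.12 in^2
Piston speed v = Q_in/A_cap; rod-end outflow Q_out = v × A_ann = Q_in × A_ann/A_cap.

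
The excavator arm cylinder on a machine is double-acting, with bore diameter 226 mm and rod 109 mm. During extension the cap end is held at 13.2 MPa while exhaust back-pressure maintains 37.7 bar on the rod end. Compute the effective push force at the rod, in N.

F ≈ 4.13e5 N

Cap-side area A_cap = π/4 × (226 mm)² = 40110 mm^2
Rod-side annular area A_ann = π/4 × (226² − 109²) = 30780 mm^2
Net thrust = P_cap·A_cap − P_rod·A_ann = 5.295e5 N − 1.161e5 N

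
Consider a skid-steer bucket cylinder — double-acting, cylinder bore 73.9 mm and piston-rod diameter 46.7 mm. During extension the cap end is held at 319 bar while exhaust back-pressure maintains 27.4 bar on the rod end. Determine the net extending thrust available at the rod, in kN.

Cap-side area A_cap = π/4 × (73.9 mm)² = 4289 mm^2
Rod-side annular area A_ann = π/4 × (73.9² − 46.7²) = 2576 mm^2
Net thrust = P_cap·A_cap − P_rod·A_ann = 136.8 kN − 7.059 kN

F ≈ 130 kN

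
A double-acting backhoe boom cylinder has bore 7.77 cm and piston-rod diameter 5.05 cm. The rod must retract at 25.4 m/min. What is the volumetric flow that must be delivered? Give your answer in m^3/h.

Rod-side annular area A_ann = π/4 × (7.77² − 5.05²) = 27.39 cm^2
Q = A × v

Q ≈ 4.17 m^3/h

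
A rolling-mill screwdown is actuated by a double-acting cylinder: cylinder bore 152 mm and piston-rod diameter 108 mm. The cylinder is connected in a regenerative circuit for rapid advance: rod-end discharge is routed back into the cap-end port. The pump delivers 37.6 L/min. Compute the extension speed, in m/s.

In regeneration the rod-end outflow joins the pump flow into the cap end, so the net volume the pump must supply per unit advance equals the rod cross-section area.
Rod cross-section A_rod = π/4 × (108 mm)² = 9161 mm^2
v = Q_pump / A_rod

v ≈ 0.0684 m/s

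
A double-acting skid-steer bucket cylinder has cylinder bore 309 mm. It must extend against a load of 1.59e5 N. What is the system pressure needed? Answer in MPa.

P ≈ 2.12 MPa

Cap-side area A_cap = π/4 × (309 mm)² = 74990 mm^2
P = F / A = 1.59e5 N / A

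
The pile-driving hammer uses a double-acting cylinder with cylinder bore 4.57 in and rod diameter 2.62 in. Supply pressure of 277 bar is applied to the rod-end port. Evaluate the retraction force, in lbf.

Rod-side annular area A_ann = π/4 × (4.57² − 2.62²) = 11.01 in^2
On retraction the pressure acts on the annular area (bore minus rod).
F = P × A_ann

F ≈ 44200 lbf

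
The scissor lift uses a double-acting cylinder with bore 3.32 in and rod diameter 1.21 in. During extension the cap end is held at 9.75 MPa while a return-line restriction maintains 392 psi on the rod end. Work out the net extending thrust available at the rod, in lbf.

F ≈ 9300 lbf

Cap-side area A_cap = π/4 × (3.32 in)² = 8.657 in^2
Rod-side annular area A_ann = π/4 × (3.32² − 1.21²) = 7.507 in^2
Net thrust = P_cap·A_cap − P_rod·A_ann = 12240 lbf − 2943 lbf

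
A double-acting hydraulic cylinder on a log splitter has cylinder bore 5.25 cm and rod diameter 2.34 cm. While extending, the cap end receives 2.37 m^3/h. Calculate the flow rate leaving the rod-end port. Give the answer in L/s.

Q_out ≈ 0.528 L/s

Cap-side area A_cap = π/4 × (5.25 cm)² = 21.65 cm^2
Rod-side annular area A_ann = π/4 × (5.25² − 2.34²) = 17.35 cm^2
Piston speed v = Q_in/A_cap; rod-end outflow Q_out = v × A_ann = Q_in × A_ann/A_cap.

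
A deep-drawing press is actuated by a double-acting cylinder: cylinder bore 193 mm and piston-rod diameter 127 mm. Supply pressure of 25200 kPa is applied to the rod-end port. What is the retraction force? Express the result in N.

F ≈ 4.18e5 N

Rod-side annular area A_ann = π/4 × (193² − 127²) = 16590 mm^2
On retraction the pressure acts on the annular area (bore minus rod).
F = P × A_ann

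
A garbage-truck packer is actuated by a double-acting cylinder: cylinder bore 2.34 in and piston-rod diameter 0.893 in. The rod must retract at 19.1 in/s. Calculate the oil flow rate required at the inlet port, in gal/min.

Rod-side annular area A_ann = π/4 × (2.34² − 0.893²) = 3.674 in^2
Q = A × v

Q ≈ 18.2 gal/min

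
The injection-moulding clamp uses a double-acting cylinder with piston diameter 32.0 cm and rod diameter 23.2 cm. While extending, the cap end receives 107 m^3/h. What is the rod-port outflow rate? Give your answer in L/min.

Cap-side area A_cap = π/4 × (32.0 cm)² = 804.2 cm^2
Rod-side annular area A_ann = π/4 × (32.0² − 23.2²) = 381.5 cm^2
Piston speed v = Q_in/A_cap; rod-end outflow Q_out = v × A_ann = Q_in × A_ann/A_cap.

Q_out ≈ 846 L/min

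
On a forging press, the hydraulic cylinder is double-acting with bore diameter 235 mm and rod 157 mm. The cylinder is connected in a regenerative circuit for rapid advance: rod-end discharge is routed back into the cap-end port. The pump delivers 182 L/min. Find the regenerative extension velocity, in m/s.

In regeneration the rod-end outflow joins the pump flow into the cap end, so the net volume the pump must supply per unit advance equals the rod cross-section area.
Rod cross-section A_rod = π/4 × (157 mm)² = 19360 mm^2
v = Q_pump / A_rod

v ≈ 0.157 m/s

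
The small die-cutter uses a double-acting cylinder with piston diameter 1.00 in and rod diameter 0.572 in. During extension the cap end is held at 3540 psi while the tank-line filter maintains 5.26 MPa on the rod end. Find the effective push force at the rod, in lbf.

Cap-side area A_cap = π/4 × (1.00 in)² = 0.7854 in^2
Rod-side annular area A_ann = π/4 × (1.00² − 0.572²) = 0.5284 in^2
Net thrust = P_cap·A_cap − P_rod·A_ann = 2780 lbf − 403.1 lbf

F ≈ 2380 lbf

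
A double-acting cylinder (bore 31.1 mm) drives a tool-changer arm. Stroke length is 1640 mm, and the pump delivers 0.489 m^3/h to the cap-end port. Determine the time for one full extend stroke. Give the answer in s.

Cap-side area A_cap = π/4 × (31.1 mm)² = 759.6 mm^2
Swept volume V = A × L; t = V / Q = A·L / Q

t ≈ 9.17 s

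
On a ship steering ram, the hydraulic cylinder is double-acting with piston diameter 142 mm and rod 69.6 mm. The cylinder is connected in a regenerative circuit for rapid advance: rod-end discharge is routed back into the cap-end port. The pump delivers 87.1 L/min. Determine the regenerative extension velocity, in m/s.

v ≈ 0.382 m/s

In regeneration the rod-end outflow joins the pump flow into the cap end, so the net volume the pump must supply per unit advance equals the rod cross-section area.
Rod cross-section A_rod = π/4 × (69.6 mm)² = 3805 mm^2
v = Q_pump / A_rod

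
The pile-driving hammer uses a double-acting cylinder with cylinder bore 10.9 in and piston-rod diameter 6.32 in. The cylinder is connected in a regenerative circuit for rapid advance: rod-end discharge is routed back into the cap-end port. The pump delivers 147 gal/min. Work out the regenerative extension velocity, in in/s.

In regeneration the rod-end outflow joins the pump flow into the cap end, so the net volume the pump must supply per unit advance equals the rod cross-section area.
Rod cross-section A_rod = π/4 × (6.32 in)² = 31.37 in^2
v = Q_pump / A_rod

v ≈ 18.0 in/s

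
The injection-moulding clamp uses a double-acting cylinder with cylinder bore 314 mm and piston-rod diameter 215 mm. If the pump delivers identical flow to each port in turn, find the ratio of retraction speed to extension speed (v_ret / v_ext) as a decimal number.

v_ret/v_ext ≈ 1.88

Cap-side area A_cap = π/4 × (314 mm)² = 77440 mm^2
Rod-side annular area A_ann = π/4 × (314² − 215²) = 41130 mm^2
For equal Q, v ∝ 1/A, so v_ret/v_ext = A_cap/A_ann.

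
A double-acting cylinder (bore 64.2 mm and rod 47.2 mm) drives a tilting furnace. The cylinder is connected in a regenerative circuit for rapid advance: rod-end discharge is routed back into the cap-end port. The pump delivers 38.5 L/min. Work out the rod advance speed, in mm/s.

In regeneration the rod-end outflow joins the pump flow into the cap end, so the net volume the pump must supply per unit advance equals the rod cross-section area.
Rod cross-section A_rod = π/4 × (47.2 mm)² = 1750 mm^2
v = Q_pump / A_rod

v ≈ 367 mm/s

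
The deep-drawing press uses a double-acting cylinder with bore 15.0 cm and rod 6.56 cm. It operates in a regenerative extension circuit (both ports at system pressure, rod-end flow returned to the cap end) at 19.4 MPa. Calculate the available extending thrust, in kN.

F ≈ 65.6 kN

With equal pressure on both faces, forces on the annular region cancel; the net push is pressure × rod cross-section.
Rod cross-section A_rod = π/4 × (6.56 cm)² = 33.80 cm^2
F = P × A_rod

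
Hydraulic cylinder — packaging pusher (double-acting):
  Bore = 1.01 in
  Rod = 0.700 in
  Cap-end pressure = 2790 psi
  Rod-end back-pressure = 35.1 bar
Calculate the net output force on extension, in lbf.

F ≈ 2020 lbf

Cap-side area A_cap = π/4 × (1.01 in)² = 0.8012 in^2
Rod-side annular area A_ann = π/4 × (1.01² − 0.700²) = 0.4163 in^2
Net thrust = P_cap·A_cap − P_rod·A_ann = 2235 lbf − 212.0 lbf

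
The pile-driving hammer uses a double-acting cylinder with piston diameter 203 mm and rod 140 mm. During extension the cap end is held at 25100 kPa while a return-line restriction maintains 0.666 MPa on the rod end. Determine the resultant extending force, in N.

Cap-side area A_cap = π/4 × (203 mm)² = 32370 mm^2
Rod-side annular area A_ann = π/4 × (203² − 140²) = 16970 mm^2
Net thrust = P_cap·A_cap − P_rod·A_ann = 8.124e5 N − 11300 N

F ≈ 8.01e5 N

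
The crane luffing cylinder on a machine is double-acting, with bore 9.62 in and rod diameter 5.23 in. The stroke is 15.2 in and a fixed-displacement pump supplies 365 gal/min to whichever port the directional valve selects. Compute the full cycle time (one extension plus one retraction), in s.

t ≈ 1.34 s

Cap-side area A_cap = π/4 × (9.62 in)² = 72.68 in^2
Rod-side annular area A_ann = π/4 × (9.62² − 5.23²) = 51.20 in^2
t_ext = A_cap·L/Q = 0.7862 s
t_ret = A_ann·L/Q = 0.5538 s
t_cycle = t_ext + t_ret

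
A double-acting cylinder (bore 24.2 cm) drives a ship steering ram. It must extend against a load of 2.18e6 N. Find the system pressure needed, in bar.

P ≈ 474 bar

Cap-side area A_cap = π/4 × (24.2 cm)² = 460.0 cm^2
P = F / A = 2.18e6 N / A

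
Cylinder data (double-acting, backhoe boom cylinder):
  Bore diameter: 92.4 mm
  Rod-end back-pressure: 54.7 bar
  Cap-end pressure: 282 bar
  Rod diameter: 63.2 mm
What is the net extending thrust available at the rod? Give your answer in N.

F ≈ 1.70e5 N

Cap-side area A_cap = π/4 × (92.4 mm)² = 6706 mm^2
Rod-side annular area A_ann = π/4 × (92.4² − 63.2²) = 3568 mm^2
Net thrust = P_cap·A_cap − P_rod·A_ann = 1.891e5 N − 19520 N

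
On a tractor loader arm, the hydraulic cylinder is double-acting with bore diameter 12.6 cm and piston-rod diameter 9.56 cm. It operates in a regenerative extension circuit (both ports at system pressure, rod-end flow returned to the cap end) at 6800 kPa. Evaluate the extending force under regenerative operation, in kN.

F ≈ 48.8 kN

With equal pressure on both faces, forces on the annular region cancel; the net push is pressure × rod cross-section.
Rod cross-section A_rod = π/4 × (9.56 cm)² = 71.78 cm^2
F = P × A_rod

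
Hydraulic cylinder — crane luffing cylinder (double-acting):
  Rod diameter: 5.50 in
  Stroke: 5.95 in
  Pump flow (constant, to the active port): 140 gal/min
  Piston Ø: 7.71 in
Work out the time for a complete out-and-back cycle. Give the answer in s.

Cap-side area A_cap = π/4 × (7.71 in)² = 46.69 in^2
Rod-side annular area A_ann = π/4 × (7.71² − 5.50²) = 22.93 in^2
t_ext = A_cap·L/Q = 0.5154 s
t_ret = A_ann·L/Q = 0.2531 s
t_cycle = t_ext + t_ret

t ≈ 0.768 s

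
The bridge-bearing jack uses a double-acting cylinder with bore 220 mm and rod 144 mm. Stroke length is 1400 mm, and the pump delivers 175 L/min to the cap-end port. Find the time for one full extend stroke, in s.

t ≈ 18.2 s

Cap-side area A_cap = π/4 × (220 mm)² = 38010 mm^2
Swept volume V = A × L; t = V / Q = A·L / Q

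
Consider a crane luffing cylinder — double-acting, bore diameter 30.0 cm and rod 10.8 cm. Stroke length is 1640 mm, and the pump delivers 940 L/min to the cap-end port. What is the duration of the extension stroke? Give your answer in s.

Cap-side area A_cap = π/4 × (30.0 cm)² = 706.9 cm^2
Swept volume V = A × L; t = V / Q = A·L / Q

t ≈ 7.40 s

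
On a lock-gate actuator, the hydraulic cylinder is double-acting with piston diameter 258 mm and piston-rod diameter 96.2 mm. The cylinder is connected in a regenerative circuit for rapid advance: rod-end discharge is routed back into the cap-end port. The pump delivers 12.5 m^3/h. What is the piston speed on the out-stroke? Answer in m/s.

v ≈ 0.478 m/s

In regeneration the rod-end outflow joins the pump flow into the cap end, so the net volume the pump must supply per unit advance equals the rod cross-section area.
Rod cross-section A_rod = π/4 × (96.2 mm)² = 7268 mm^2
v = Q_pump / A_rod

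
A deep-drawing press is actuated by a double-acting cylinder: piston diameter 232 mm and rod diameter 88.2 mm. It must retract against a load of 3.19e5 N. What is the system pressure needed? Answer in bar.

Rod-side annular area A_ann = π/4 × (232² − 88.2²) = 36160 mm^2
Retraction: pressure acts on the annular area.
P = F / A = 3.19e5 N / A

P ≈ 88.2 bar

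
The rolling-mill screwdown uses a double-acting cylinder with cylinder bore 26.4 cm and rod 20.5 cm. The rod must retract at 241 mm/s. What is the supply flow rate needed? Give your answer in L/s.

Rod-side annular area A_ann = π/4 × (26.4² − 20.5²) = 217.3 cm^2
Q = A × v

Q ≈ 5.24 L/s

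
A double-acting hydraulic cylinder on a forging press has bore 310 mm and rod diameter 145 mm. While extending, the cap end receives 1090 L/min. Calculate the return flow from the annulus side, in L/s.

Cap-side area A_cap = π/4 × (310 mm)² = 75480 mm^2
Rod-side annular area A_ann = π/4 × (310² − 145²) = 58960 mm^2
Piston speed v = Q_in/A_cap; rod-end outflow Q_out = v × A_ann = Q_in × A_ann/A_cap.

Q_out ≈ 14.2 L/s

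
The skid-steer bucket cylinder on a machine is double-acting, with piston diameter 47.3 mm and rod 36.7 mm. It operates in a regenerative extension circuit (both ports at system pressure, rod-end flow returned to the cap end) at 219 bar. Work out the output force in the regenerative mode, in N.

With equal pressure on both faces, forces on the annular region cancel; the net push is pressure × rod cross-section.
Rod cross-section A_rod = π/4 × (36.7 mm)² = 1058 mm^2
F = P × A_rod

F ≈ 23200 N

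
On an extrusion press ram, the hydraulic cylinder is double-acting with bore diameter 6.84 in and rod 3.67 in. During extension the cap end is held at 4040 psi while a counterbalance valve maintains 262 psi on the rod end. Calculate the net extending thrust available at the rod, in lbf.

Cap-side area A_cap = π/4 × (6.84 in)² = 36.75 in^2
Rod-side annular area A_ann = π/4 × (6.84² − 3.67²) = 26.17 in^2
Net thrust = P_cap·A_cap − P_rod·A_ann = 1.485e5 lbf − 6856 lbf

F ≈ 1.42e5 lbf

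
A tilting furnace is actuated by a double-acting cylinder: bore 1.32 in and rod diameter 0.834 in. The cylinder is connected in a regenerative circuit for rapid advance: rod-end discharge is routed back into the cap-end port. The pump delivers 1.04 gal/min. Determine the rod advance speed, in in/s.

v ≈ 7.33 in/s

In regeneration the rod-end outflow joins the pump flow into the cap end, so the net volume the pump must supply per unit advance equals the rod cross-section area.
Rod cross-section A_rod = π/4 × (0.834 in)² = 0.5463 in^2
v = Q_pump / A_rod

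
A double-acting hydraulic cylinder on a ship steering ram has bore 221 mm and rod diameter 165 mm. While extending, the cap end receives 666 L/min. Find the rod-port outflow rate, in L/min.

Cap-side area A_cap = π/4 × (221 mm)² = 38360 mm^2
Rod-side annular area A_ann = π/4 × (221² − 165²) = 16980 mm^2
Piston speed v = Q_in/A_cap; rod-end outflow Q_out = v × A_ann = Q_in × A_ann/A_cap.

Q_out ≈ 295 L/min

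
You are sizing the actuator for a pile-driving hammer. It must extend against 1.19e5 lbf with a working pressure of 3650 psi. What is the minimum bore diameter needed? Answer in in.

D ≈ 6.44 in

Extension force acts on the full piston face: F = P × (π/4)D².
D = √(4F / (πP)) = √(4 × 1.19e5 lbf / (π × 3650 psi))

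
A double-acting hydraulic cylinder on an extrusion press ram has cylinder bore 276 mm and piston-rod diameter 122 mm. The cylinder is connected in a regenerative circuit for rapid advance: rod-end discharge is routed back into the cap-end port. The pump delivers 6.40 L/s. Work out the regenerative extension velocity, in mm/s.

v ≈ 547 mm/s

In regeneration the rod-end outflow joins the pump flow into the cap end, so the net volume the pump must supply per unit advance equals the rod cross-section area.
Rod cross-section A_rod = π/4 × (122 mm)² = 11690 mm^2
v = Q_pump / A_rod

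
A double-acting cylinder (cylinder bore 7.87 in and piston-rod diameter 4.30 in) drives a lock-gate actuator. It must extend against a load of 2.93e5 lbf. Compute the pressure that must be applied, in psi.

Cap-side area A_cap = π/4 × (7.87 in)² = 48.65 in^2
P = F / A = 2.93e5 lbf / A

P ≈ 6020 psi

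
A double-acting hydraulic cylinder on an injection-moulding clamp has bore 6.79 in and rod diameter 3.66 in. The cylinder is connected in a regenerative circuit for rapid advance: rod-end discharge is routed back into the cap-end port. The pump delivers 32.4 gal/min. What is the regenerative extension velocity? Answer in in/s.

In regeneration the rod-end outflow joins the pump flow into the cap end, so the net volume the pump must supply per unit advance equals the rod cross-section area.
Rod cross-section A_rod = π/4 × (3.66 in)² = 10.52 in^2
v = Q_pump / A_rod

v ≈ 11.9 in/s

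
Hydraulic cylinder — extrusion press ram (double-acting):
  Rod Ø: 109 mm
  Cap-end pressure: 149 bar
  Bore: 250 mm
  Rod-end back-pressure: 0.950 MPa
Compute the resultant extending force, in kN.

F ≈ 694 kN

Cap-side area A_cap = π/4 × (250 mm)² = 49090 mm^2
Rod-side annular area A_ann = π/4 × (250² − 109²) = 39760 mm^2
Net thrust = P_cap·A_cap − P_rod·A_ann = 731.4 kN − 37.77 kN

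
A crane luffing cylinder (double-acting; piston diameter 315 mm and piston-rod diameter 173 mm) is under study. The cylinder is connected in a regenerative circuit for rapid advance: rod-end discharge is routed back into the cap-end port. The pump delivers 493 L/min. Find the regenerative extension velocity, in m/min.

v ≈ 21.0 m/min

In regeneration the rod-end outflow joins the pump flow into the cap end, so the net volume the pump must supply per unit advance equals the rod cross-section area.
Rod cross-section A_rod = π/4 × (173 mm)² = 23510 mm^2
v = Q_pump / A_rod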